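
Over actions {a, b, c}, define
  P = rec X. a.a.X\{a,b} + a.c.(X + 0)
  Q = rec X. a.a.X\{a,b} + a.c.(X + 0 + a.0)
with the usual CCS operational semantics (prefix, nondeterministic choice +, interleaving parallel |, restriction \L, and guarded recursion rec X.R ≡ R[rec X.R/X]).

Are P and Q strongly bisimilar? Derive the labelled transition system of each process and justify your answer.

P ≁ Q

P's transition system — 5 states:
  p0 = rec X. a.a.X\{a,b} + a.c.(X + 0) ⊢ -a-> p1, -a-> p2
  p1 = a.(rec X. a.a.X\{a,b} + a.c.(X + 0))\{a,b} ⊢ -a-> p3
  p2 = c.((rec X. a.a.X\{a,b} + a.c.(X + 0)) + 0) ⊢ -c-> p4
  p3 = (rec X. a.a.X\{a,b} + a.c.(X + 0))\{a,b} ⊢ stopped
  p4 = (rec X. a.a.X\{a,b} + a.c.(X + 0)) + 0 ⊢ -a-> p1, -a-> p2
Q's transition system — 6 states:
  q0 = rec X. a.a.X\{a,b} + a.c.(X + 0 + a.0) ⊢ -a-> q1, -a-> q2
  q1 = a.(rec X. a.a.X\{a,b} + a.c.(X + 0 + a.0))\{a,b} ⊢ -a-> q3
  q2 = c.((rec X. a.a.X\{a,b} + a.c.(X + 0 + a.0)) + 0 + a.0) ⊢ -c-> q4
  q3 = (rec X. a.a.X\{a,b} + a.c.(X + 0 + a.0))\{a,b} ⊢ stopped
  q4 = (rec X. a.a.X\{a,b} + a.c.(X + 0 + a.0)) + 0 + a.0 ⊢ -a-> q1, -a-> q2, -a-> q5
  q5 = 0 ⊢ stopped
Coarsest stable partition (strong bisimilarity classes):
  B0 = {p0, p4}
  B1 = {p2}
  B2 = {p1, q1}
  B3 = {p3, q3, q5}
  B4 = {q0}
  B5 = {q2}
  B6 = {q4}
p0 ∈ B0, q0 ∈ B4 → different blocks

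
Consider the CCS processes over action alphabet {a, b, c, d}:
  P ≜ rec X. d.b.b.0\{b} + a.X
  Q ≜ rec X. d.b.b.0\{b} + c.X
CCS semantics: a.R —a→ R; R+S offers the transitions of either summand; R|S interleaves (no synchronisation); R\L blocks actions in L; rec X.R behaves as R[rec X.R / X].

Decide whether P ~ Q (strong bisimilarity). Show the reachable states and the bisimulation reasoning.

not bisimilar

Reachable graph of P (4 states):
  u0 = rec X. d.b.b.0\{b} + a.X :: -a-> u0, -d-> u1
  u1 = b.b.0\{b} :: -b-> u2
  u2 = b.0\{b} :: -b-> u3
  u3 = 0\{b} :: (no moves)
Reachable graph of Q (4 states):
  v0 = rec X. d.b.b.0\{b} + c.X :: -c-> v0, -d-> v1
  v1 = b.b.0\{b} :: -b-> v2
  v2 = b.0\{b} :: -b-> v3
  v3 = 0\{b} :: (no moves)
Bisimilarity quotient blocks:
  B0 = {u0}
  B1 = {u1, v1}
  B2 = {u2, v2}
  B3 = {u3, v3}
  B4 = {v0}
u0 ∈ B0, v0 ∈ B4 → different blocks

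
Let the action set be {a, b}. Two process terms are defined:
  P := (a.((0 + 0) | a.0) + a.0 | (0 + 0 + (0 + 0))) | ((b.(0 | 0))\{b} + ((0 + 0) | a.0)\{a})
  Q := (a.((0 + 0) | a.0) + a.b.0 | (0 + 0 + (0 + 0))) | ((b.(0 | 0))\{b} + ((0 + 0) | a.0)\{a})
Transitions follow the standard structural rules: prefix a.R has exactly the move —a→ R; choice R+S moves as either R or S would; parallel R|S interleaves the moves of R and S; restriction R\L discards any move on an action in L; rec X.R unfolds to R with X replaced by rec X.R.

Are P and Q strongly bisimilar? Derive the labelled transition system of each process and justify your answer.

LTS(P): 4 reachable states
  u0 = (a.((0 + 0) | a.0) + a.0 | (0 + 0 + (0 + 0))) | ((b.(0 | 0))\{b} + ((0 + 0) | a.0)\{a}) ⊢ =a=> u1, =a=> u2
  u1 = (0 + 0) | a.0 | ((b.(0 | 0))\{b} + ((0 + 0) | a.0)\{a}) ⊢ =a=> u3
  u2 = 0 | (0 + 0 + (0 + 0)) | ((b.(0 | 0))\{b} + ((0 + 0) | a.0)\{a}) ⊢ ·
  u3 = (0 + 0) | 0 | ((b.(0 | 0))\{b} + ((0 + 0) | a.0)\{a}) ⊢ ·
LTS(Q): 5 reachable states
  v0 = (a.((0 + 0) | a.0) + a.b.0 | (0 + 0 + (0 + 0))) | ((b.(0 | 0))\{b} + ((0 + 0) | a.0)\{a}) ⊢ =a=> v1, =a=> v2
  v1 = (0 + 0) | a.0 | ((b.(0 | 0))\{b} + ((0 + 0) | a.0)\{a}) ⊢ =a=> v3
  v2 = b.0 | (0 + 0 + (0 + 0)) | ((b.(0 | 0))\{b} + ((0 + 0) | a.0)\{a}) ⊢ =b=> v4
  v3 = (0 + 0) | 0 | ((b.(0 | 0))\{b} + ((0 + 0) | a.0)\{a}) ⊢ ·
  v4 = 0 | (0 + 0 + (0 + 0)) | ((b.(0 | 0))\{b} + ((0 + 0) | a.0)\{a}) ⊢ ·
Coarsest stable partition (strong bisimilarity classes):
  B0 = {u0}
  B1 = {u2, u3, v3, v4}
  B2 = {u1, v1}
  B3 = {v0}
  B4 = {v2}
u0 ∈ B0, v0 ∈ B3 → different blocks

NO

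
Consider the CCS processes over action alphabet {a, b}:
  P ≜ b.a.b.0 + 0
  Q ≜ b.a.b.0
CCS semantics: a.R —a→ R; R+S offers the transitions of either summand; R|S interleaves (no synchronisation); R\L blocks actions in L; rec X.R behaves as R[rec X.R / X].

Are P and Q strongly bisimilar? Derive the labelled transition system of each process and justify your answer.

Reachable graph of P (4 states):
  u0 = b.a.b.0 + 0 :: -b-> u1
  u1 = a.b.0 :: -a-> u2
  u2 = b.0 :: -b-> u3
  u3 = 0 :: deadlocked
Reachable graph of Q (4 states):
  v0 = b.a.b.0 :: -b-> v1
  v1 = a.b.0 :: -a-> v2
  v2 = b.0 :: -b-> v3
  v3 = 0 :: deadlocked
Partition-refinement fixed point:
  B0 = {u0, v0}
  B1 = {u1, v1}
  B2 = {u2, v2}
  B3 = {u3, v3}
u0 ∈ B0, v0 ∈ B0 → same block

YES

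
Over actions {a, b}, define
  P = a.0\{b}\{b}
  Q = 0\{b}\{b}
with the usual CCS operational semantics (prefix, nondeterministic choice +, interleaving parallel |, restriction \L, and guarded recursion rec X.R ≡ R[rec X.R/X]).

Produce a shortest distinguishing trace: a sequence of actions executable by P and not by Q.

a

LTS(P): 2 reachable states
  p0 = a.0\{b}\{b} → --a--▸ p1
  p1 = 0\{b}\{b} → stopped
LTS(Q): 1 reachable states
  q0 = 0\{b}\{b} → stopped
Run σ = ⟨a⟩ on P: start {p0}
  step 1 (a): {p1}
  — P admits the full trace.
Run σ = ⟨a⟩ on Q: start {q0}
  step 1 (a): no successor for Q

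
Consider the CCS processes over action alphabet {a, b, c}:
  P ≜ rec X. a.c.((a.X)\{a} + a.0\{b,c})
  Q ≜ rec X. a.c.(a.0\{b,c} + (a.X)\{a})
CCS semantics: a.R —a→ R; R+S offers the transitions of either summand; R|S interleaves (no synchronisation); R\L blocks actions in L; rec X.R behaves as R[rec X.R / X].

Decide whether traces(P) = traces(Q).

YES

Reachable graph of P (4 states):
  s0 = rec X. a.c.((a.X)\{a} + a.0\{b,c}) :: ··a··> s1
  s1 = c.((a.(rec X. a.c.((a.X)\{a} + a.0\{b,c})))\{a} + a.0\{b,c}) :: ··c··> s2
  s2 = (a.(rec X. a.c.((a.X)\{a} + a.0\{b,c})))\{a} + a.0\{b,c} :: ··a··> s3
  s3 = 0\{b,c} :: ·
Reachable graph of Q (4 states):
  t0 = rec X. a.c.(a.0\{b,c} + (a.X)\{a}) :: ··a··> t1
  t1 = c.(a.0\{b,c} + (a.(rec X. a.c.(a.0\{b,c} + (a.X)\{a})))\{a}) :: ··c··> t2
  t2 = a.0\{b,c} + (a.(rec X. a.c.(a.0\{b,c} + (a.X)\{a})))\{a} :: ··a··> t3
  t3 = 0\{b,c} :: ·
Partition-refinement fixed point:
  B0 = {s0, t0}
  B1 = {s1, t1}
  B2 = {s2, t2}
  B3 = {s3, t3}
s0 ∈ B0, t0 ∈ B0 → same block
Bisimilar ⇒ trace-equivalent.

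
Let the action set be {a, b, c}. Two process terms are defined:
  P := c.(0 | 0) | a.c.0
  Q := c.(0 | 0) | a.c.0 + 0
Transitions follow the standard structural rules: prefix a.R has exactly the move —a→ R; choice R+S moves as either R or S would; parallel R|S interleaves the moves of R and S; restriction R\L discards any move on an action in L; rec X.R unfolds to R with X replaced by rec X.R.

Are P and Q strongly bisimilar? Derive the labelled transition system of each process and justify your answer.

P ~ Q

Reachable graph of P (6 states):
  u0 = c.(0 | 0) | a.c.0 has moves =a=> u1, =c=> u2
  u1 = c.(0 | 0) | c.0 has moves =c=> u3, =c=> u4
  u2 = 0 | 0 | a.c.0 has moves =a=> u3
  u3 = 0 | 0 | c.0 has moves =c=> u5
  u4 = c.(0 | 0) | 0 has moves =c=> u5
  u5 = 0 | 0 | 0 has moves stopped
Reachable graph of Q (6 states):
  v0 = c.(0 | 0) | a.c.0 + 0 has moves =a=> v1, =c=> v2
  v1 = c.(0 | 0) | c.0 has moves =c=> v3, =c=> v4
  v2 = 0 | 0 | a.c.0 has moves =a=> v3
  v3 = 0 | 0 | c.0 has moves =c=> v5
  v4 = c.(0 | 0) | 0 has moves =c=> v5
  v5 = 0 | 0 | 0 has moves stopped
Bisimilarity quotient blocks:
  B0 = {u0, v0}
  B1 = {u1, v1}
  B2 = {u3, u4, v3, v4}
  B3 = {u5, v5}
  B4 = {u2, v2}
u0 ∈ B0, v0 ∈ B0 → same block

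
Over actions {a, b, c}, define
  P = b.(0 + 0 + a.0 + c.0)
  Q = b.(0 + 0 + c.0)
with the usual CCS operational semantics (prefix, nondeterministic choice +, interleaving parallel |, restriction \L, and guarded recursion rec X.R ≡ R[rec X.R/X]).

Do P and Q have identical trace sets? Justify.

trace-distinct — witness ⟨ba⟩

Reachable graph of P (3 states):
  s0 = b.(0 + 0 + a.0 + c.0) :: --b--▸ s1
  s1 = 0 + 0 + a.0 + c.0 :: --a--▸ s2, --c--▸ s2
  s2 = 0 :: ·
Reachable graph of Q (3 states):
  t0 = b.(0 + 0 + c.0) :: --b--▸ t1
  t1 = 0 + 0 + c.0 :: --c--▸ t2
  t2 = 0 :: ·
Executing ba from P (initial set {s0}):
  step 1 (b): {s1}
  step 2 (a): {s2}
  ✓ P
Executing ba from Q (initial set {t0}):
  step 1 (b): {t1}
  step 2 (a): ∅ (Q stuck)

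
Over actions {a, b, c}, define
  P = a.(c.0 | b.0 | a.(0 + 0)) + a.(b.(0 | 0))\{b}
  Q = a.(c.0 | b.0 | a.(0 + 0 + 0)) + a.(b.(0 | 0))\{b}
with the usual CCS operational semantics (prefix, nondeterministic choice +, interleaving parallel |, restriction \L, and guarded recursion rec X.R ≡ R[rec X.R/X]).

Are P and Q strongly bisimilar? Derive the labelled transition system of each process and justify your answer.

P ~ Q

P's transition system — 10 states:
  u0 = a.(c.0 | b.0 | a.(0 + 0)) + a.(b.(0 | 0))\{b} | --a--▸ u1, --a--▸ u2
  u1 = (b.(0 | 0))\{b} | ∅
  u2 = c.0 | b.0 | a.(0 + 0) | --a--▸ u3, --b--▸ u4, --c--▸ u5
  u3 = c.0 | b.0 | (0 + 0) | --b--▸ u6, --c--▸ u7
  u4 = c.0 | 0 | a.(0 + 0) | --a--▸ u6, --c--▸ u8
  u5 = 0 | b.0 | a.(0 + 0) | --a--▸ u7, --b--▸ u8
  u6 = c.0 | 0 | (0 + 0) | --c--▸ u9
  u7 = 0 | b.0 | (0 + 0) | --b--▸ u9
  u8 = 0 | 0 | a.(0 + 0) | --a--▸ u9
  u9 = 0 | 0 | (0 + 0) | ∅
Q's transition system — 10 states:
  v0 = a.(c.0 | b.0 | a.(0 + 0 + 0)) + a.(b.(0 | 0))\{b} | --a--▸ v1, --a--▸ v2
  v1 = (b.(0 | 0))\{b} | ∅
  v2 = c.0 | b.0 | a.(0 + 0 + 0) | --a--▸ v3, --b--▸ v4, --c--▸ v5
  v3 = c.0 | b.0 | (0 + 0 + 0) | --b--▸ v6, --c--▸ v7
  v4 = c.0 | 0 | a.(0 + 0 + 0) | --a--▸ v6, --c--▸ v8
  v5 = 0 | b.0 | a.(0 + 0 + 0) | --a--▸ v7, --b--▸ v8
  v6 = c.0 | 0 | (0 + 0 + 0) | --c--▸ v9
  v7 = 0 | b.0 | (0 + 0 + 0) | --b--▸ v9
  v8 = 0 | 0 | a.(0 + 0 + 0) | --a--▸ v9
  v9 = 0 | 0 | (0 + 0 + 0) | ∅
Coarsest stable partition (strong bisimilarity classes):
  B0 = {u0, v0}
  B1 = {u1, u9, v1, v9}
  B2 = {u2, v2}
  B3 = {u5, v5}
  B4 = {u8, v8}
  B5 = {u7, v7}
  B6 = {u4, v4}
  B7 = {u6, v6}
  B8 = {u3, v3}
u0 ∈ B0, v0 ∈ B0 → same block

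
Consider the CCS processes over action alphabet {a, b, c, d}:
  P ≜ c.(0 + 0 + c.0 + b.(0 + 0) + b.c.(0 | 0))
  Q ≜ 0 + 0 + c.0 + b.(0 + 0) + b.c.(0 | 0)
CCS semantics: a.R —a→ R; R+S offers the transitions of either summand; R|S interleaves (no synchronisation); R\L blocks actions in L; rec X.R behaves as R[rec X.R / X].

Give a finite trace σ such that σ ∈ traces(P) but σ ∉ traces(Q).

LTS(P): 6 reachable states
  p0 = c.(0 + 0 + c.0 + b.(0 + 0) + b.c.(0 | 0)) ⊢ ··c··> p1
  p1 = 0 + 0 + c.0 + b.(0 + 0) + b.c.(0 | 0) ⊢ ··b··> p2, ··b··> p3, ··c··> p4
  p2 = 0 + 0 ⊢ (no moves)
  p3 = c.(0 | 0) ⊢ ··c··> p5
  p4 = 0 ⊢ (no moves)
  p5 = 0 | 0 ⊢ (no moves)
LTS(Q): 5 reachable states
  q0 = 0 + 0 + c.0 + b.(0 + 0) + b.c.(0 | 0) ⊢ ··b··> q1, ··b··> q2, ··c··> q3
  q1 = 0 + 0 ⊢ (no moves)
  q2 = c.(0 | 0) ⊢ ··c··> q4
  q3 = 0 ⊢ (no moves)
  q4 = 0 | 0 ⊢ (no moves)
Run σ = ⟨cb⟩ on P: start {p0}
  step 1 (c): {p1}
  step 2 (b): {p2, p3}
  — P admits the full trace.
Run σ = ⟨cb⟩ on Q: start {q0}
  step 1 (c): {q3}
  step 2 (b): no successor for Q

cb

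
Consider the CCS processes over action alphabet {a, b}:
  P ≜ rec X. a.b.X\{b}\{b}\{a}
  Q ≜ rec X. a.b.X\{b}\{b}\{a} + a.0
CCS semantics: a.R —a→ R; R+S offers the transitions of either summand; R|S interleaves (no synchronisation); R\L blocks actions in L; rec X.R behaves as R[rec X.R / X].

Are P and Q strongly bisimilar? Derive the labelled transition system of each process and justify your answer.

not bisimilar

P's transition system — 3 states:
  m0 = rec X. a.b.X\{b}\{b}\{a} has moves ··a··> m1
  m1 = b.(rec X. a.b.X\{b}\{b}\{a})\{b}\{b}\{a} has moves ··b··> m2
  m2 = (rec X. a.b.X\{b}\{b}\{a})\{b}\{b}\{a} has moves ∅
Q's transition system — 4 states:
  n0 = rec X. a.b.X\{b}\{b}\{a} + a.0 has moves ··a··> n1, ··a··> n2
  n1 = 0 has moves ∅
  n2 = b.(rec X. a.b.X\{b}\{b}\{a} + a.0)\{b}\{b}\{a} has moves ··b··> n3
  n3 = (rec X. a.b.X\{b}\{b}\{a} + a.0)\{b}\{b}\{a} has moves ∅
Bisimilarity quotient blocks:
  B0 = {m0}
  B1 = {m1, n2}
  B2 = {m2, n1, n3}
  B3 = {n0}
m0 ∈ B0, n0 ∈ B3 → different blocks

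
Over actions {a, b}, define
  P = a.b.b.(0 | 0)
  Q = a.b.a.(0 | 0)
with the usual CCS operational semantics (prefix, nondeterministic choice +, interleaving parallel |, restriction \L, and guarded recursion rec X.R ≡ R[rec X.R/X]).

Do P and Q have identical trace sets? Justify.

NO — witness ⟨abb⟩

Reachable graph of P (4 states):
  s0 = a.b.b.(0 | 0) | -a-> s1
  s1 = b.b.(0 | 0) | -b-> s2
  s2 = b.(0 | 0) | -b-> s3
  s3 = 0 | 0 | stopped
Reachable graph of Q (4 states):
  t0 = a.b.a.(0 | 0) | -a-> t1
  t1 = b.a.(0 | 0) | -b-> t2
  t2 = a.(0 | 0) | -a-> t3
  t3 = 0 | 0 | stopped
Trace ⟨abb⟩ through P, begin at {s0}:
  after a @ step 1: {s1}
  after b @ step 2: {s2}
  after b @ step 3: {s3}
  P completes σ.
Trace ⟨abb⟩ through Q, begin at {t0}:
  after a @ step 1: {t1}
  after b @ step 2: {t2}
  after b @ step 3: ∅ (Q stuck)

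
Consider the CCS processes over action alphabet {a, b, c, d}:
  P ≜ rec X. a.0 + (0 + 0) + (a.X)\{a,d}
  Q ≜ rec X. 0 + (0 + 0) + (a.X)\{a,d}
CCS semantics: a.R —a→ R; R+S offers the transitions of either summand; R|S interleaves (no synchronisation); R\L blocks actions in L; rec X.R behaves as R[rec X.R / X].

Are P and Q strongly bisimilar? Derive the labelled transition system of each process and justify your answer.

LTS(P): 2 reachable states
  m0 = rec X. a.0 + (0 + 0) + (a.X)\{a,d} | --a--▸ m1
  m1 = 0 | ·
LTS(Q): 1 reachable states
  n0 = rec X. 0 + (0 + 0) + (a.X)\{a,d} | ·
Coarsest stable partition (strong bisimilarity classes):
  B0 = {m0}
  B1 = {m1, n0}
m0 ∈ B0, n0 ∈ B1 → different blocks

not bisimilar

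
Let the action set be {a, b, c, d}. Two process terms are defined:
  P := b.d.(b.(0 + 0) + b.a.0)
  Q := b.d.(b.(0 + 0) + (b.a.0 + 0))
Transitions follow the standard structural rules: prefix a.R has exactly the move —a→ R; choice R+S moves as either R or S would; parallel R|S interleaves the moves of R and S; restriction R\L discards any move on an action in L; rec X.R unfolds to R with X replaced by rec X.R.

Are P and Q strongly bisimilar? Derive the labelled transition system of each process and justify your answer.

YES

Reachable graph of P (6 states):
  s0 = b.d.(b.(0 + 0) + b.a.0) ⊢ —b→ s1
  s1 = d.(b.(0 + 0) + b.a.0) ⊢ —d→ s2
  s2 = b.(0 + 0) + b.a.0 ⊢ —b→ s3, —b→ s4
  s3 = 0 + 0 ⊢ (no moves)
  s4 = a.0 ⊢ —a→ s5
  s5 = 0 ⊢ (no moves)
Reachable graph of Q (6 states):
  t0 = b.d.(b.(0 + 0) + (b.a.0 + 0)) ⊢ —b→ t1
  t1 = d.(b.(0 + 0) + (b.a.0 + 0)) ⊢ —d→ t2
  t2 = b.(0 + 0) + (b.a.0 + 0) ⊢ —b→ t3, —b→ t4
  t3 = 0 + 0 ⊢ (no moves)
  t4 = a.0 ⊢ —a→ t5
  t5 = 0 ⊢ (no moves)
Coarsest stable partition (strong bisimilarity classes):
  B0 = {s0, t0}
  B1 = {s1, t1}
  B2 = {s2, t2}
  B3 = {s4, t4}
  B4 = {s3, s5, t3, t5}
s0 ∈ B0, t0 ∈ B0 → same block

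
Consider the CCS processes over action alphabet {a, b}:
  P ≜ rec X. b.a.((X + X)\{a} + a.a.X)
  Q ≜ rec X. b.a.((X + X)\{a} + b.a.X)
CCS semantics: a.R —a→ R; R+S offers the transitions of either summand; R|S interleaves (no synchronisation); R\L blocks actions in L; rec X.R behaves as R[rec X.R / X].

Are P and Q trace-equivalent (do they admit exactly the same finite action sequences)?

NO — witness ⟨baa⟩

P's transition system — 5 states:
  m0 = rec X. b.a.((X + X)\{a} + a.a.X) has moves =b=> m1
  m1 = a.(((rec X. b.a.((X + X)\{a} + a.a.X)) + (rec X. b.a.((X + X)\{a} + a.a.X)))\{a} + a.a.(rec X. b.a.((X + X)\{a} + a.a.X))) has moves =a=> m2
  m2 = ((rec X. b.a.((X + X)\{a} + a.a.X)) + (rec X. b.a.((X + X)\{a} + a.a.X)))\{a} + a.a.(rec X. b.a.((X + X)\{a} + a.a.X)) has moves =a=> m3, =b=> m4
  m3 = a.(rec X. b.a.((X + X)\{a} + a.a.X)) has moves =a=> m0
  m4 = (a.(((rec X. b.a.((X + X)\{a} + a.a.X)) + (rec X. b.a.((X + X)\{a} + a.a.X)))\{a} + a.a.(rec X. b.a.((X + X)\{a} + a.a.X))))\{a} has moves (no moves)
Q's transition system — 5 states:
  n0 = rec X. b.a.((X + X)\{a} + b.a.X) has moves =b=> n1
  n1 = a.(((rec X. b.a.((X + X)\{a} + b.a.X)) + (rec X. b.a.((X + X)\{a} + b.a.X)))\{a} + b.a.(rec X. b.a.((X + X)\{a} + b.a.X))) has moves =a=> n2
  n2 = ((rec X. b.a.((X + X)\{a} + b.a.X)) + (rec X. b.a.((X + X)\{a} + b.a.X)))\{a} + b.a.(rec X. b.a.((X + X)\{a} + b.a.X)) has moves =b=> n3, =b=> n4
  n3 = (a.(((rec X. b.a.((X + X)\{a} + b.a.X)) + (rec X. b.a.((X + X)\{a} + b.a.X)))\{a} + b.a.(rec X. b.a.((X + X)\{a} + b.a.X))))\{a} has moves (no moves)
  n4 = a.(rec X. b.a.((X + X)\{a} + b.a.X)) has moves =a=> n0
Executing baa from P (initial set {m0}):
  step 1 (b): {m1}
  step 2 (a): {m2}
  step 3 (a): {m3}
  ✓ P
Executing baa from Q (initial set {n0}):
  step 1 (b): {n1}
  step 2 (a): {n2}
  step 3 (a): ∅  — Q cannot continue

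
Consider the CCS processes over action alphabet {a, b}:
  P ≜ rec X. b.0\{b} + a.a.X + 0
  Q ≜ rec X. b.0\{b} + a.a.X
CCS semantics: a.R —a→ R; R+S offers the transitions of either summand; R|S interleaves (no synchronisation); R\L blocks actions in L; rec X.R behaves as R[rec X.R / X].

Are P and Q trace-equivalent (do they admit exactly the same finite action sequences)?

LTS(P): 3 reachable states
  p0 = rec X. b.0\{b} + a.a.X + 0 | —a→ p1, —b→ p2
  p1 = a.(rec X. b.0\{b} + a.a.X + 0) | —a→ p0
  p2 = 0\{b} | ·
LTS(Q): 3 reachable states
  q0 = rec X. b.0\{b} + a.a.X | —a→ q1, —b→ q2
  q1 = a.(rec X. b.0\{b} + a.a.X) | —a→ q0
  q2 = 0\{b} | ·
Bisimilarity quotient blocks:
  B0 = {p0, q0}
  B1 = {p2, q2}
  B2 = {p1, q1}
p0 ∈ B0, q0 ∈ B0 → same block
Bisimilar ⇒ trace-equivalent.

YES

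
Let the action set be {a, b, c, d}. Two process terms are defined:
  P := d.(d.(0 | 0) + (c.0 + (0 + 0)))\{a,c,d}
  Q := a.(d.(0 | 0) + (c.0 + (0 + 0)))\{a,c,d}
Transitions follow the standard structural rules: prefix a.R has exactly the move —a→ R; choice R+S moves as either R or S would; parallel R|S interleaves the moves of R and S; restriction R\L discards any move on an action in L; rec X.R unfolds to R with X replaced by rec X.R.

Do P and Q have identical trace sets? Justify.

trace-distinct — witness ⟨d⟩

LTS(P): 2 reachable states
  p0 = d.(d.(0 | 0) + (c.0 + (0 + 0)))\{a,c,d} :: -d-> p1
  p1 = (d.(0 | 0) + (c.0 + (0 + 0)))\{a,c,d} :: ·
LTS(Q): 2 reachable states
  q0 = a.(d.(0 | 0) + (c.0 + (0 + 0)))\{a,c,d} :: -a-> q1
  q1 = (d.(0 | 0) + (c.0 + (0 + 0)))\{a,c,d} :: ·
Trace ⟨d⟩ through P, begin at {p0}:
  [1] d ⇒ {p1}
  — P admits the full trace.
Trace ⟨d⟩ through Q, begin at {q0}:
  [1] d ⇒ ∅  — Q cannot continue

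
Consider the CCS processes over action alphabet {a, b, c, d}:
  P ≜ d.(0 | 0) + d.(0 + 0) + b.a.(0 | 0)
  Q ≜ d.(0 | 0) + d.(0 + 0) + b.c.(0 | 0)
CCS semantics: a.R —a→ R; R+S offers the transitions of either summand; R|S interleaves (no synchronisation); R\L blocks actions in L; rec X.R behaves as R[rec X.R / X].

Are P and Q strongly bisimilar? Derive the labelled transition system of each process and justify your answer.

Reachable graph of P (4 states):
  m0 = d.(0 | 0) + d.(0 + 0) + b.a.(0 | 0) | —b→ m1, —d→ m2, —d→ m3
  m1 = a.(0 | 0) | —a→ m3
  m2 = 0 + 0 | deadlocked
  m3 = 0 | 0 | deadlocked
Reachable graph of Q (4 states):
  n0 = d.(0 | 0) + d.(0 + 0) + b.c.(0 | 0) | —b→ n1, —d→ n2, —d→ n3
  n1 = c.(0 | 0) | —c→ n3
  n2 = 0 + 0 | deadlocked
  n3 = 0 | 0 | deadlocked
Coarsest stable partition (strong bisimilarity classes):
  B0 = {m0}
  B1 = {m2, m3, n2, n3}
  B2 = {m1}
  B3 = {n0}
  B4 = {n1}
m0 ∈ B0, n0 ∈ B3 → different blocks

P ≁ Q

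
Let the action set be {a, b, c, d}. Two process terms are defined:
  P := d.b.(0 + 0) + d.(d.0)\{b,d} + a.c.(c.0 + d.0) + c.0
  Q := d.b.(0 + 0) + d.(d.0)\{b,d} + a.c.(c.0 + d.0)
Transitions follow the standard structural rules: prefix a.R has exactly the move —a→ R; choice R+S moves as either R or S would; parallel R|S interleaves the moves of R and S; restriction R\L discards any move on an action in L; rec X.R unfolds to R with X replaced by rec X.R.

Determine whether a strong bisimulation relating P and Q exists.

Reachable graph of P (7 states):
  s0 = d.b.(0 + 0) + d.(d.0)\{b,d} + a.c.(c.0 + d.0) + c.0 ⊢ ··a··> s1, ··c··> s2, ··d··> s3, ··d··> s4
  s1 = c.(c.0 + d.0) ⊢ ··c··> s5
  s2 = 0 ⊢ stopped
  s3 = (d.0)\{b,d} ⊢ stopped
  s4 = b.(0 + 0) ⊢ ··b··> s6
  s5 = c.0 + d.0 ⊢ ··c··> s2, ··d··> s2
  s6 = 0 + 0 ⊢ stopped
Reachable graph of Q (7 states):
  t0 = d.b.(0 + 0) + d.(d.0)\{b,d} + a.c.(c.0 + d.0) ⊢ ··a··> t1, ··d··> t2, ··d··> t3
  t1 = c.(c.0 + d.0) ⊢ ··c··> t4
  t2 = (d.0)\{b,d} ⊢ stopped
  t3 = b.(0 + 0) ⊢ ··b··> t5
  t4 = c.0 + d.0 ⊢ ··c··> t6, ··d··> t6
  t5 = 0 + 0 ⊢ stopped
  t6 = 0 ⊢ stopped
Bisimilarity quotient blocks:
  B0 = {s0}
  B1 = {s2, s3, s6, t2, t5, t6}
  B2 = {s1, t1}
  B3 = {s5, t4}
  B4 = {s4, t3}
  B5 = {t0}
s0 ∈ B0, t0 ∈ B5 → different blocks

NO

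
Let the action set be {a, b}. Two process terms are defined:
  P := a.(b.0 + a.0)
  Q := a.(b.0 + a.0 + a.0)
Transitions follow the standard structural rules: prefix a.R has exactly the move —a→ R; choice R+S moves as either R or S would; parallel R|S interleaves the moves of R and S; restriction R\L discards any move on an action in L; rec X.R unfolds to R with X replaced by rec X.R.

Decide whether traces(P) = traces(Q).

traces(P) = traces(Q)

LTS(P): 3 reachable states
  p0 = a.(b.0 + a.0) ⊢ =a=> p1
  p1 = b.0 + a.0 ⊢ =a=> p2, =b=> p2
  p2 = 0 ⊢ deadlocked
LTS(Q): 3 reachable states
  q0 = a.(b.0 + a.0 + a.0) ⊢ =a=> q1
  q1 = b.0 + a.0 + a.0 ⊢ =a=> q2, =b=> q2
  q2 = 0 ⊢ deadlocked
Bisimilarity quotient blocks:
  B0 = {p0, q0}
  B1 = {p1, q1}
  B2 = {p2, q2}
p0 ∈ B0, q0 ∈ B0 → same block
Bisimilar ⇒ trace-equivalent.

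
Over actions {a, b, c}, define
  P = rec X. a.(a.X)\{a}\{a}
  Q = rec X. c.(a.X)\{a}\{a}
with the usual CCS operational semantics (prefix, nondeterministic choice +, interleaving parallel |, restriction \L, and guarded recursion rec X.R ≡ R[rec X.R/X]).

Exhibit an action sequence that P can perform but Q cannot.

LTS(P): 2 reachable states
  s0 = rec X. a.(a.X)\{a}\{a} ⊢ —a→ s1
  s1 = (a.(rec X. a.(a.X)\{a}\{a}))\{a}\{a} ⊢ ·
LTS(Q): 2 reachable states
  t0 = rec X. c.(a.X)\{a}\{a} ⊢ —c→ t1
  t1 = (a.(rec X. c.(a.X)\{a}\{a}))\{a}\{a} ⊢ ·
Executing a from P (initial set {s0}):
  after a @ step 1: {s1}
  P completes σ.
Executing a from Q (initial set {t0}):
  after a @ step 1: ∅  — Q cannot continue

a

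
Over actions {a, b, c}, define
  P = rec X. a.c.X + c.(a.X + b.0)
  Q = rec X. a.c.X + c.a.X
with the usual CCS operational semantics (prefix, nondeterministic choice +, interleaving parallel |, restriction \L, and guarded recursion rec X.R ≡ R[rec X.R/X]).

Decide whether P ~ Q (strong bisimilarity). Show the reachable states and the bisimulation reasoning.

LTS(P): 4 reachable states
  u0 = rec X. a.c.X + c.(a.X + b.0) ⊢ --a--▸ u1, --c--▸ u2
  u1 = c.(rec X. a.c.X + c.(a.X + b.0)) ⊢ --c--▸ u0
  u2 = a.(rec X. a.c.X + c.(a.X + b.0)) + b.0 ⊢ --a--▸ u0, --b--▸ u3
  u3 = 0 ⊢ deadlocked
LTS(Q): 3 reachable states
  v0 = rec X. a.c.X + c.a.X ⊢ --a--▸ v1, --c--▸ v2
  v1 = c.(rec X. a.c.X + c.a.X) ⊢ --c--▸ v0
  v2 = a.(rec X. a.c.X + c.a.X) ⊢ --a--▸ v0
Partition-refinement fixed point:
  B0 = {u0}
  B1 = {u1}
  B2 = {u2}
  B3 = {u3}
  B4 = {v0}
  B5 = {v2}
  B6 = {v1}
u0 ∈ B0, v0 ∈ B4 → different blocks

NO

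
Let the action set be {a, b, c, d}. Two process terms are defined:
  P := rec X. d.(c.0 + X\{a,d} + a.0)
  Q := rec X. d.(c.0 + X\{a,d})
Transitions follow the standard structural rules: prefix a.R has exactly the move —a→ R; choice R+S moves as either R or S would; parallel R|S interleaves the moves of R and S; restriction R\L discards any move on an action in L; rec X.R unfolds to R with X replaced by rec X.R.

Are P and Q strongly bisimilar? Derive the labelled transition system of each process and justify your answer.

NO

P's transition system — 3 states:
  m0 = rec X. d.(c.0 + X\{a,d} + a.0) has moves --d--▸ m1
  m1 = c.0 + (rec X. d.(c.0 + X\{a,d} + a.0))\{a,d} + a.0 has moves --a--▸ m2, --c--▸ m2
  m2 = 0 has moves (no moves)
Q's transition system — 3 states:
  n0 = rec X. d.(c.0 + X\{a,d}) has moves --d--▸ n1
  n1 = c.0 + (rec X. d.(c.0 + X\{a,d}))\{a,d} has moves --c--▸ n2
  n2 = 0 has moves (no moves)
Bisimilarity quotient blocks:
  B0 = {m0}
  B1 = {m1}
  B2 = {m2, n2}
  B3 = {n0}
  B4 = {n1}
m0 ∈ B0, n0 ∈ B3 → different blocks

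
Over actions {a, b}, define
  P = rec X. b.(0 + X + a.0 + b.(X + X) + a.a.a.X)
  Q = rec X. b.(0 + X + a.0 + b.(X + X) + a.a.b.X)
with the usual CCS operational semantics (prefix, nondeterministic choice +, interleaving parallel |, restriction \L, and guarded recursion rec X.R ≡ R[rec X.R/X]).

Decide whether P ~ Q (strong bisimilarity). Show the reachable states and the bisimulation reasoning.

Reachable graph of P (6 states):
  s0 = rec X. b.(0 + X + a.0 + b.(X + X) + a.a.a.X) ⊢ --b--▸ s1
  s1 = 0 + (rec X. b.(0 + X + a.0 + b.(X + X) + a.a.a.X)) + a.0 + b.((rec X. b.(0 + X + a.0 + b.(X + X) + a.a.a.X)) + (rec X. b.(0 + X + a.0 + b.(X + X) + a.a.a.X))) + a.a.a.(rec X. b.(0 + X + a.0 + b.(X + X) + a.a.a.X)) ⊢ --a--▸ s2, --a--▸ s3, --b--▸ s1, --b--▸ s4
  s2 = 0 ⊢ (no moves)
  s3 = a.a.(rec X. b.(0 + X + a.0 + b.(X + X) + a.a.a.X)) ⊢ --a--▸ s5
  s4 = (rec X. b.(0 + X + a.0 + b.(X + X) + a.a.a.X)) + (rec X. b.(0 + X + a.0 + b.(X + X) + a.a.a.X)) ⊢ --b--▸ s1
  s5 = a.(rec X. b.(0 + X + a.0 + b.(X + X) + a.a.a.X)) ⊢ --a--▸ s0
Reachable graph of Q (6 states):
  t0 = rec X. b.(0 + X + a.0 + b.(X + X) + a.a.b.X) ⊢ --b--▸ t1
  t1 = 0 + (rec X. b.(0 + X + a.0 + b.(X + X) + a.a.b.X)) + a.0 + b.((rec X. b.(0 + X + a.0 + b.(X + X) + a.a.b.X)) + (rec X. b.(0 + X + a.0 + b.(X + X) + a.a.b.X))) + a.a.b.(rec X. b.(0 + X + a.0 + b.(X + X) + a.a.b.X)) ⊢ --a--▸ t2, --a--▸ t3, --b--▸ t1, --b--▸ t4
  t2 = 0 ⊢ (no moves)
  t3 = a.b.(rec X. b.(0 + X + a.0 + b.(X + X) + a.a.b.X)) ⊢ --a--▸ t5
  t4 = (rec X. b.(0 + X + a.0 + b.(X + X) + a.a.b.X)) + (rec X. b.(0 + X + a.0 + b.(X + X) + a.a.b.X)) ⊢ --b--▸ t1
  t5 = b.(rec X. b.(0 + X + a.0 + b.(X + X) + a.a.b.X)) ⊢ --b--▸ t0
Bisimilarity quotient blocks:
  B0 = {s0, s4}
  B1 = {s1}
  B2 = {s2, t2}
  B3 = {s3}
  B4 = {s5}
  B5 = {t0, t4}
  B6 = {t1}
  B7 = {t3}
  B8 = {t5}
s0 ∈ B0, t0 ∈ B5 → different blocks

P ≁ Q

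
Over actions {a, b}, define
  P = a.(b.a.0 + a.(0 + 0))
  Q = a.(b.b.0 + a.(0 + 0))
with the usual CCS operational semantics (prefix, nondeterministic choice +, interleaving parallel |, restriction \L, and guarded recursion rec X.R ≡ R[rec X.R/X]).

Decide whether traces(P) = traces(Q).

trace-distinct — witness ⟨aba⟩

Reachable graph of P (5 states):
  s0 = a.(b.a.0 + a.(0 + 0)) | =a=> s1
  s1 = b.a.0 + a.(0 + 0) | =a=> s2, =b=> s3
  s2 = 0 + 0 | ∅
  s3 = a.0 | =a=> s4
  s4 = 0 | ∅
Reachable graph of Q (5 states):
  t0 = a.(b.b.0 + a.(0 + 0)) | =a=> t1
  t1 = b.b.0 + a.(0 + 0) | =a=> t2, =b=> t3
  t2 = 0 + 0 | ∅
  t3 = b.0 | =b=> t4
  t4 = 0 | ∅
Run σ = ⟨aba⟩ on P: start {s0}
  step 1 (a): {s1}
  step 2 (b): {s3}
  step 3 (a): {s4}
  ✓ P
Run σ = ⟨aba⟩ on Q: start {t0}
  step 1 (a): {t1}
  step 2 (b): {t3}
  step 3 (a): no successor for Q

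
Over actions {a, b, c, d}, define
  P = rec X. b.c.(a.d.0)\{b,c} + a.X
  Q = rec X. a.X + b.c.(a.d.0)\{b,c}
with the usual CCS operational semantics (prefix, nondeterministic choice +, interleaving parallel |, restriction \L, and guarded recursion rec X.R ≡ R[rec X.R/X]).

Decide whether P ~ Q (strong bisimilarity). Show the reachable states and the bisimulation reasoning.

bisimilar

Reachable graph of P (5 states):
  u0 = rec X. b.c.(a.d.0)\{b,c} + a.X ⊢ —a→ u0, —b→ u1
  u1 = c.(a.d.0)\{b,c} ⊢ —c→ u2
  u2 = (a.d.0)\{b,c} ⊢ —a→ u3
  u3 = (d.0)\{b,c} ⊢ —d→ u4
  u4 = 0\{b,c} ⊢ ·
Reachable graph of Q (5 states):
  v0 = rec X. a.X + b.c.(a.d.0)\{b,c} ⊢ —a→ v0, —b→ v1
  v1 = c.(a.d.0)\{b,c} ⊢ —c→ v2
  v2 = (a.d.0)\{b,c} ⊢ —a→ v3
  v3 = (d.0)\{b,c} ⊢ —d→ v4
  v4 = 0\{b,c} ⊢ ·
Bisimilarity quotient blocks:
  B0 = {u0, v0}
  B1 = {u1, v1}
  B2 = {u2, v2}
  B3 = {u3, v3}
  B4 = {u4, v4}
u0 ∈ B0, v0 ∈ B0 → same block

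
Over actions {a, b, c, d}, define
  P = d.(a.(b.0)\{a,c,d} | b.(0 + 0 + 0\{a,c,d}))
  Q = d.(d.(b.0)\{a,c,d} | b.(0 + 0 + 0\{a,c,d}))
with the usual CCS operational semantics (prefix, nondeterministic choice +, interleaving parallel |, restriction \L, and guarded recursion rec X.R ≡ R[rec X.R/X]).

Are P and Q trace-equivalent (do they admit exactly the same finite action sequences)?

P's transition system — 7 states:
  s0 = d.(a.(b.0)\{a,c,d} | b.(0 + 0 + 0\{a,c,d})) → =d=> s1
  s1 = a.(b.0)\{a,c,d} | b.(0 + 0 + 0\{a,c,d}) → =a=> s2, =b=> s3
  s2 = (b.0)\{a,c,d} | b.(0 + 0 + 0\{a,c,d}) → =b=> s4, =b=> s5
  s3 = a.(b.0)\{a,c,d} | (0 + 0 + 0\{a,c,d}) → =a=> s4
  s4 = (b.0)\{a,c,d} | (0 + 0 + 0\{a,c,d}) → =b=> s6
  s5 = 0\{a,c,d} | b.(0 + 0 + 0\{a,c,d}) → =b=> s6
  s6 = 0\{a,c,d} | (0 + 0 + 0\{a,c,d}) → stopped
Q's transition system — 7 states:
  t0 = d.(d.(b.0)\{a,c,d} | b.(0 + 0 + 0\{a,c,d})) → =d=> t1
  t1 = d.(b.0)\{a,c,d} | b.(0 + 0 + 0\{a,c,d}) → =b=> t2, =d=> t3
  t2 = d.(b.0)\{a,c,d} | (0 + 0 + 0\{a,c,d}) → =d=> t4
  t3 = (b.0)\{a,c,d} | b.(0 + 0 + 0\{a,c,d}) → =b=> t4, =b=> t5
  t4 = (b.0)\{a,c,d} | (0 + 0 + 0\{a,c,d}) → =b=> t6
  t5 = 0\{a,c,d} | b.(0 + 0 + 0\{a,c,d}) → =b=> t6
  t6 = 0\{a,c,d} | (0 + 0 + 0\{a,c,d}) → stopped
Trace ⟨da⟩ through P, begin at {s0}:
  step 1 (d): {s1}
  step 2 (a): {s2}
  P completes σ.
Trace ⟨da⟩ through Q, begin at {t0}:
  step 1 (d): {t1}
  step 2 (a): ∅  — Q cannot continue

NO — witness ⟨da⟩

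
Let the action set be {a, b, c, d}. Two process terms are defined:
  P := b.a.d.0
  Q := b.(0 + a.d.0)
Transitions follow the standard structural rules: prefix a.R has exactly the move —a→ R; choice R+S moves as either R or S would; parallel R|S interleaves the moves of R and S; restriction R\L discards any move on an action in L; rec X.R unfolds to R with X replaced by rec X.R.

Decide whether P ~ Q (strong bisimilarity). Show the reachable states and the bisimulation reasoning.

bisimilar

LTS(P): 4 reachable states
  u0 = b.a.d.0 | ··b··> u1
  u1 = a.d.0 | ··a··> u2
  u2 = d.0 | ··d··> u3
  u3 = 0 | ∅
LTS(Q): 4 reachable states
  v0 = b.(0 + a.d.0) | ··b··> v1
  v1 = 0 + a.d.0 | ··a··> v2
  v2 = d.0 | ··d··> v3
  v3 = 0 | ∅
Partition-refinement fixed point:
  B0 = {u0, v0}
  B1 = {u1, v1}
  B2 = {u2, v2}
  B3 = {u3, v3}
u0 ∈ B0, v0 ∈ B0 → same block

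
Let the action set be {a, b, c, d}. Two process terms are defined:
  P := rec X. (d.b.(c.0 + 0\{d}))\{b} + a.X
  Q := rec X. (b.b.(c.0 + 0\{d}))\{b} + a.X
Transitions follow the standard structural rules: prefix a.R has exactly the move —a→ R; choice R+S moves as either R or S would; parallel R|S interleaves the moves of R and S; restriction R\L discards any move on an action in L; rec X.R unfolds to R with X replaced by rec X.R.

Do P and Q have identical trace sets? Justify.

NO — witness ⟨d⟩

P's transition system — 2 states:
  u0 = rec X. (d.b.(c.0 + 0\{d}))\{b} + a.X ⊢ ··a··> u0, ··d··> u1
  u1 = (b.(c.0 + 0\{d}))\{b} ⊢ deadlocked
Q's transition system — 1 states:
  v0 = rec X. (b.b.(c.0 + 0\{d}))\{b} + a.X ⊢ ··a··> v0
Run σ = ⟨d⟩ on P: start {u0}
  step 1 (d): {u1}
  ✓ P
Run σ = ⟨d⟩ on Q: start {v0}
  step 1 (d): ∅ (Q stuck)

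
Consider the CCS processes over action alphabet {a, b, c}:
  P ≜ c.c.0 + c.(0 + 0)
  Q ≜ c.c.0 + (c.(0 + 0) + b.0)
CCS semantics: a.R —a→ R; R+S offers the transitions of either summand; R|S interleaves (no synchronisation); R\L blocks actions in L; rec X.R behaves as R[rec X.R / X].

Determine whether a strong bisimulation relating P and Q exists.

not bisimilar

P's transition system — 4 states:
  u0 = c.c.0 + c.(0 + 0) has moves --c--▸ u1, --c--▸ u2
  u1 = 0 + 0 has moves ·
  u2 = c.0 has moves --c--▸ u3
  u3 = 0 has moves ·
Q's transition system — 4 states:
  v0 = c.c.0 + (c.(0 + 0) + b.0) has moves --b--▸ v1, --c--▸ v2, --c--▸ v3
  v1 = 0 has moves ·
  v2 = 0 + 0 has moves ·
  v3 = c.0 has moves --c--▸ v1
Bisimilarity quotient blocks:
  B0 = {u0}
  B1 = {u2, v3}
  B2 = {u1, u3, v1, v2}
  B3 = {v0}
u0 ∈ B0, v0 ∈ B3 → different blocks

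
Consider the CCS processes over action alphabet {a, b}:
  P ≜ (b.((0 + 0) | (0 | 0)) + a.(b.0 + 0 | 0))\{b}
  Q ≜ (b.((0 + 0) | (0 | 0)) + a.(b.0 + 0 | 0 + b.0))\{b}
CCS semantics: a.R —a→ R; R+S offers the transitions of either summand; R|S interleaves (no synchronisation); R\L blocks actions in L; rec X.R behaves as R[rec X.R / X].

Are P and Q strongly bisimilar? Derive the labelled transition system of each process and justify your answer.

P ~ Q

Reachable graph of P (2 states):
  p0 = (b.((0 + 0) | (0 | 0)) + a.(b.0 + 0 | 0))\{b} ⊢ —a→ p1
  p1 = (b.0 + 0 | 0)\{b} ⊢ deadlocked
Reachable graph of Q (2 states):
  q0 = (b.((0 + 0) | (0 | 0)) + a.(b.0 + 0 | 0 + b.0))\{b} ⊢ —a→ q1
  q1 = (b.0 + 0 | 0 + b.0)\{b} ⊢ deadlocked
Bisimilarity quotient blocks:
  B0 = {p0, q0}
  B1 = {p1, q1}
p0 ∈ B0, q0 ∈ B0 → same block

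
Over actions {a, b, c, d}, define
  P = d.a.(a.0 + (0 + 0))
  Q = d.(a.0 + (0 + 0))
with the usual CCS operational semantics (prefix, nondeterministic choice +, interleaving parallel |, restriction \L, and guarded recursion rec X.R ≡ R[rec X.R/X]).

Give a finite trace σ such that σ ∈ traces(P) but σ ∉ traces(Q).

daa

P's transition system — 4 states:
  u0 = d.a.(a.0 + (0 + 0)) → -d-> u1
  u1 = a.(a.0 + (0 + 0)) → -a-> u2
  u2 = a.0 + (0 + 0) → -a-> u3
  u3 = 0 → (no moves)
Q's transition system — 3 states:
  v0 = d.(a.0 + (0 + 0)) → -d-> v1
  v1 = a.0 + (0 + 0) → -a-> v2
  v2 = 0 → (no moves)
Run σ = ⟨daa⟩ on P: start {u0}
  after d @ step 1: {u1}
  after a @ step 2: {u2}
  after a @ step 3: {u3}
  — P admits the full trace.
Run σ = ⟨daa⟩ on Q: start {v0}
  after d @ step 1: {v1}
  after a @ step 2: {v2}
  after a @ step 3: no successor for Q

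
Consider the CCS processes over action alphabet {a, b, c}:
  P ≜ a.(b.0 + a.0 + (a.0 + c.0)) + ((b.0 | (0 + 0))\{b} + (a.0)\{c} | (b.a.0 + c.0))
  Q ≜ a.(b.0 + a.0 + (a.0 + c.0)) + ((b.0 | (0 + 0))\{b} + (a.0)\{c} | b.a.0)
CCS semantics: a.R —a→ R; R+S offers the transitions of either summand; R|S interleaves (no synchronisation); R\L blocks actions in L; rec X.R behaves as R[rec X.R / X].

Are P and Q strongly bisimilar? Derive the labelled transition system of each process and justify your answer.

LTS(P): 8 reachable states
  s0 = a.(b.0 + a.0 + (a.0 + c.0)) + ((b.0 | (0 + 0))\{b} + (a.0)\{c} | (b.a.0 + c.0)) → -a-> s1, -a-> s2, -b-> s3, -c-> s4
  s1 = 0\{c} | (b.a.0 + c.0) → -b-> s5, -c-> s6
  s2 = b.0 + a.0 + (a.0 + c.0) → -a-> s7, -b-> s7, -c-> s7
  s3 = (a.0)\{c} | a.0 → -a-> s4, -a-> s5
  s4 = (a.0)\{c} | 0 → -a-> s6
  s5 = 0\{c} | a.0 → -a-> s6
  s6 = 0\{c} | 0 → ∅
  s7 = 0 → ∅
LTS(Q): 8 reachable states
  t0 = a.(b.0 + a.0 + (a.0 + c.0)) + ((b.0 | (0 + 0))\{b} + (a.0)\{c} | b.a.0) → -a-> t1, -a-> t2, -b-> t3
  t1 = 0\{c} | b.a.0 → -b-> t4
  t2 = b.0 + a.0 + (a.0 + c.0) → -a-> t5, -b-> t5, -c-> t5
  t3 = (a.0)\{c} | a.0 → -a-> t4, -a-> t6
  t4 = 0\{c} | a.0 → -a-> t7
  t5 = 0 → ∅
  t6 = (a.0)\{c} | 0 → -a-> t7
  t7 = 0\{c} | 0 → ∅
Partition-refinement fixed point:
  B0 = {s0}
  B1 = {s2, t2}
  B2 = {s6, s7, t5, t7}
  B3 = {s1}
  B4 = {s4, s5, t4, t6}
  B5 = {s3, t3}
  B6 = {t0}
  B7 = {t1}
s0 ∈ B0, t0 ∈ B6 → different blocks

NO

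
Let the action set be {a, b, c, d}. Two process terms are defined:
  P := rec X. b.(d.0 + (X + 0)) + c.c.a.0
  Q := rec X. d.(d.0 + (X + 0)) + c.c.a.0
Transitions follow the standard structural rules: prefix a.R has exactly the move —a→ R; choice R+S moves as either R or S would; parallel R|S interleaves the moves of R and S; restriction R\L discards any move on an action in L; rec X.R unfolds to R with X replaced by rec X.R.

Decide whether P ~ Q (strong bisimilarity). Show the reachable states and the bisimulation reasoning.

NO

LTS(P): 5 reachable states
  u0 = rec X. b.(d.0 + (X + 0)) + c.c.a.0 has moves ··b··> u1, ··c··> u2
  u1 = d.0 + ((rec X. b.(d.0 + (X + 0)) + c.c.a.0) + 0) has moves ··b··> u1, ··c··> u2, ··d··> u3
  u2 = c.a.0 has moves ··c··> u4
  u3 = 0 has moves deadlocked
  u4 = a.0 has moves ··a··> u3
LTS(Q): 5 reachable states
  v0 = rec X. d.(d.0 + (X + 0)) + c.c.a.0 has moves ··c··> v1, ··d··> v2
  v1 = c.a.0 has moves ··c··> v3
  v2 = d.0 + ((rec X. d.(d.0 + (X + 0)) + c.c.a.0) + 0) has moves ··c··> v1, ··d··> v2, ··d··> v4
  v3 = a.0 has moves ··a··> v4
  v4 = 0 has moves deadlocked
Bisimilarity quotient blocks:
  B0 = {u0}
  B1 = {u1}
  B2 = {u2, v1}
  B3 = {u4, v3}
  B4 = {u3, v4}
  B5 = {v0}
  B6 = {v2}
u0 ∈ B0, v0 ∈ B5 → different blocks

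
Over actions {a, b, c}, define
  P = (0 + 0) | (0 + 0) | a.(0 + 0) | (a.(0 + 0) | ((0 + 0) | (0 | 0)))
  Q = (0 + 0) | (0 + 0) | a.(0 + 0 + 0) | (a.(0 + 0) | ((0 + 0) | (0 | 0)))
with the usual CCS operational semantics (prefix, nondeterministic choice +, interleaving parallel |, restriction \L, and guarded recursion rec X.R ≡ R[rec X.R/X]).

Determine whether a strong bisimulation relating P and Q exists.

P ~ Q

P's transition system — 4 states:
  p0 = (0 + 0) | (0 + 0) | a.(0 + 0) | (a.(0 + 0) | ((0 + 0) | (0 | 0))) | —a→ p1, —a→ p2
  p1 = (0 + 0) | (0 + 0) | (0 + 0) | (a.(0 + 0) | ((0 + 0) | (0 | 0))) | —a→ p3
  p2 = (0 + 0) | (0 + 0) | a.(0 + 0) | ((0 + 0) | ((0 + 0) | (0 | 0))) | —a→ p3
  p3 = (0 + 0) | (0 + 0) | (0 + 0) | ((0 + 0) | ((0 + 0) | (0 | 0))) | stopped
Q's transition system — 4 states:
  q0 = (0 + 0) | (0 + 0) | a.(0 + 0 + 0) | (a.(0 + 0) | ((0 + 0) | (0 | 0))) | —a→ q1, —a→ q2
  q1 = (0 + 0) | (0 + 0) | (0 + 0 + 0) | (a.(0 + 0) | ((0 + 0) | (0 | 0))) | —a→ q3
  q2 = (0 + 0) | (0 + 0) | a.(0 + 0 + 0) | ((0 + 0) | ((0 + 0) | (0 | 0))) | —a→ q3
  q3 = (0 + 0) | (0 + 0) | (0 + 0 + 0) | ((0 + 0) | ((0 + 0) | (0 | 0))) | stopped
Partition-refinement fixed point:
  B0 = {p0, q0}
  B1 = {p1, p2, q1, q2}
  B2 = {p3, q3}
p0 ∈ B0, q0 ∈ B0 → same block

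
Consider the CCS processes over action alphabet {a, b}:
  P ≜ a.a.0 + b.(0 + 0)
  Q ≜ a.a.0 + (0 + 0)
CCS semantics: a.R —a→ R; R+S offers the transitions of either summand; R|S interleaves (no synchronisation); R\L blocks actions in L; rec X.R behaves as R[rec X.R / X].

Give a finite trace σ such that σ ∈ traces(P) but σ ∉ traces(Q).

P's transition system — 4 states:
  p0 = a.a.0 + b.(0 + 0) → ··a··> p1, ··b··> p2
  p1 = a.0 → ··a··> p3
  p2 = 0 + 0 → ∅
  p3 = 0 → ∅
Q's transition system — 3 states:
  q0 = a.a.0 + (0 + 0) → ··a··> q1
  q1 = a.0 → ··a··> q2
  q2 = 0 → ∅
Executing b from P (initial set {p0}):
  after b @ step 1: {p2}
  ✓ P
Executing b from Q (initial set {q0}):
  after b @ step 1: no successor for Q

b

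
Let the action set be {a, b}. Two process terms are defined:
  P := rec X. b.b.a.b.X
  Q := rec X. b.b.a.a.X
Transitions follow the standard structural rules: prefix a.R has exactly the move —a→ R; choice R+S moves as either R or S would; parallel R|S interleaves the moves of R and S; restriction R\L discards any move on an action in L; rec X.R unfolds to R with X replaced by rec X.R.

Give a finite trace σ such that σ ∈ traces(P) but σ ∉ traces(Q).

bbab

LTS(P): 4 reachable states
  m0 = rec X. b.b.a.b.X has moves =b=> m1
  m1 = b.a.b.(rec X. b.b.a.b.X) has moves =b=> m2
  m2 = a.b.(rec X. b.b.a.b.X) has moves =a=> m3
  m3 = b.(rec X. b.b.a.b.X) has moves =b=> m0
LTS(Q): 4 reachable states
  n0 = rec X. b.b.a.a.X has moves =b=> n1
  n1 = b.a.a.(rec X. b.b.a.a.X) has moves =b=> n2
  n2 = a.a.(rec X. b.b.a.a.X) has moves =a=> n3
  n3 = a.(rec X. b.b.a.a.X) has moves =a=> n0
Trace ⟨bbab⟩ through P, begin at {m0}:
  step 1 (b): {m1}
  step 2 (b): {m2}
  step 3 (a): {m3}
  step 4 (b): {m0}
  ✓ P
Trace ⟨bbab⟩ through Q, begin at {n0}:
  step 1 (b): {n1}
  step 2 (b): {n2}
  step 3 (a): {n3}
  step 4 (b): ∅ (Q stuck)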